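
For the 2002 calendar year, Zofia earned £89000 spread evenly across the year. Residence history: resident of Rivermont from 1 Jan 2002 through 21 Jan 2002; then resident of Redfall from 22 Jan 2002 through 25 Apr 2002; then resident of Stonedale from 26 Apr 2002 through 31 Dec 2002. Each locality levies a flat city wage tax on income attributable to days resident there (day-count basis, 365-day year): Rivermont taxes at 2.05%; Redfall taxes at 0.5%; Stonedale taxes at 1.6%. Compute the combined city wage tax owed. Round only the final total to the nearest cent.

Rivermont, 1 Jan – 21 Jan 2002: 21 days → £89000 × 2.05% × 21/365 = £104.9712
Redfall, 22 Jan – 25 Apr 2002: 94 days → £89000 × 0.5% × 94/365 = £114.6027
Stonedale, 26 Apr – 31 Dec 2002: 250 days → £89000 × 1.6% × 250/365 = £975.3425
Total = £1194.9164

£1194.92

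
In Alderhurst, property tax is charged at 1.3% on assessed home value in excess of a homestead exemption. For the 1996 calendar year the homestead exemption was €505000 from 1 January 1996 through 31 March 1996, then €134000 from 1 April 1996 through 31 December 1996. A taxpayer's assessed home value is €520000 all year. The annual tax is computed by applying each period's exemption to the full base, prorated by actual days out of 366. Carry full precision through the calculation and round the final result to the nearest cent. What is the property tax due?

1 January – 31 March 1996: 91 days, exemption €505000 → (€520000 − €505000) × 1.3% × 91/366 = €48.4836
1 April – 31 December 1996: 275 days, exemption €134000 → (€520000 − €134000) × 1.3% × 275/366 = €3770.3552
Total = €3818.8388

€3818.84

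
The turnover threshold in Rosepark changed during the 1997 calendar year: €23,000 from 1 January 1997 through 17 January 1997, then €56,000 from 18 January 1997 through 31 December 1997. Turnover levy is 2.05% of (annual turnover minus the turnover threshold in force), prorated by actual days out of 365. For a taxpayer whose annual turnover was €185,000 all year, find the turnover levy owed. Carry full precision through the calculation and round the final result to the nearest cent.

1 January – 17 January 1997: 17 days, exemption €23,000 → (€185,000 − €23,000) × 2.05% × 17/365 = €154.6767
18 January – 31 December 1997: 348 days, exemption €56,000 → (€185,000 − €56,000) × 2.05% × 348/365 = €2,521.3315
Total = €2,676.0082

€2,676.01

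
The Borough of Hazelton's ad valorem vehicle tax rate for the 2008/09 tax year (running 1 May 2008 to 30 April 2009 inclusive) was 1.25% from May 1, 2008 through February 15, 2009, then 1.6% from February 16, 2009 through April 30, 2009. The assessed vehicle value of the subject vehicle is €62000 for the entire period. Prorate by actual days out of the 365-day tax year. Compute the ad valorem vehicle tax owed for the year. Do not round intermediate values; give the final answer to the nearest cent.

May 1, 2008 – February 15, 2009: 291 days at 1.25% → €62000 × 1.25% × 291/365 = €617.8767
February 16 – April 30, 2009: 74 days at 1.6% → €62000 × 1.6% × 74/365 = €201.1178
Total = €818.9945

€818.99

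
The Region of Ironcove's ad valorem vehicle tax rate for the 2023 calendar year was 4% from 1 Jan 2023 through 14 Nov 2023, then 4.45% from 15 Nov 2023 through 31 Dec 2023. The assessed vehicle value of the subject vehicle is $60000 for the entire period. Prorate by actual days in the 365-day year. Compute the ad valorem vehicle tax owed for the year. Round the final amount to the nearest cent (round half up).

$2434.77

1 Jan – 14 Nov 2023: 318 days at 4% → $60000 × 4% × 318/365 = $2090.9589
15 Nov – 31 Dec 2023: 47 days at 4.45% → $60000 × 4.45% × 47/365 = $343.8082
Total = $2434.7671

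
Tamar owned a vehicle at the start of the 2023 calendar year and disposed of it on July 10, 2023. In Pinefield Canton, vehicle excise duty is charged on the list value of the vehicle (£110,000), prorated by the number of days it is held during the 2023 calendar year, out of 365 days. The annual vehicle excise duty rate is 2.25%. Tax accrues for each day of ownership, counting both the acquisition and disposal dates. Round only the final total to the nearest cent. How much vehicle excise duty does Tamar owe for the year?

Days held (January 1 – July 10, 2023): 191 out of 365
Tax = £110,000 × 2.25% × 191/365 = £1,295.1370

£1,295.14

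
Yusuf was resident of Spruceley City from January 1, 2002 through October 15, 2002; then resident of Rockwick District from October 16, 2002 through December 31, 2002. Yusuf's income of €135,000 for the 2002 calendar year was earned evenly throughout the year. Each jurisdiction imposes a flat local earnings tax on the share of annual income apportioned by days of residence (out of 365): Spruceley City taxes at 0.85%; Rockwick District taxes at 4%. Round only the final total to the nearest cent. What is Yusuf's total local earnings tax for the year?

€2,044.60

Spruceley City, January 1 – October 15, 2002: 288 days → €135,000 × 0.85% × 288/365 = €905.4247
Rockwick District, October 16 – December 31, 2002: 77 days → €135,000 × 4% × 77/365 = €1,139.1781
Total = €2,044.6027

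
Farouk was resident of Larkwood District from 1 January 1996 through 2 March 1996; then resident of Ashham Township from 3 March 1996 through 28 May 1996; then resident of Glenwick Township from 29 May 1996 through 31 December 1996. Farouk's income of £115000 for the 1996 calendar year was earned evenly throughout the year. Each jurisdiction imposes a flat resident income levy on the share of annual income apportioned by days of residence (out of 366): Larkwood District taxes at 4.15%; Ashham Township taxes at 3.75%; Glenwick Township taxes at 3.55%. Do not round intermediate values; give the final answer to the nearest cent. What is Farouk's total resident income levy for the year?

Larkwood District, 1 January – 2 March 1996: 62 days → £115000 × 4.15% × 62/366 = £808.4563
Ashham Township, 3 March – 28 May 1996: 87 days → £115000 × 3.75% × 87/366 = £1025.1025
Glenwick Township, 29 May – 31 December 1996: 217 days → £115000 × 3.55% × 217/366 = £2420.4986
Total = £4254.0574

£4254.06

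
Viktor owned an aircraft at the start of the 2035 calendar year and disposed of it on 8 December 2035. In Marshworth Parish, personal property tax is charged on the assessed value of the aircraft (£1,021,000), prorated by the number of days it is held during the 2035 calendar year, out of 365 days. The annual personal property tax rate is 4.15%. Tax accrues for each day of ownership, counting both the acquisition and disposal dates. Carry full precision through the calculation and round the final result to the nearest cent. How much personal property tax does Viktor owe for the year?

£39,701.52

Days held (1 January – 8 December 2035): 342 out of 365
Tax = £1,021,000 × 4.15% × 342/365 = £39,701.5151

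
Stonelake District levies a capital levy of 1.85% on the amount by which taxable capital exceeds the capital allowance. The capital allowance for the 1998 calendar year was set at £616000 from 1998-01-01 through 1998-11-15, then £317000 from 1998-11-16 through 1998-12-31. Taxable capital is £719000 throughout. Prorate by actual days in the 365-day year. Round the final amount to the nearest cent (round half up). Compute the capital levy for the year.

1998-01-01 to 1998-11-15: 319 days, exemption £616000 → (£719000 − £616000) × 1.85% × 319/365 = £1665.3548
1998-11-16 to 1998-12-31: 46 days, exemption £317000 → (£719000 − £317000) × 1.85% × 46/365 = £937.2658
Total = £2602.6205

£2602.62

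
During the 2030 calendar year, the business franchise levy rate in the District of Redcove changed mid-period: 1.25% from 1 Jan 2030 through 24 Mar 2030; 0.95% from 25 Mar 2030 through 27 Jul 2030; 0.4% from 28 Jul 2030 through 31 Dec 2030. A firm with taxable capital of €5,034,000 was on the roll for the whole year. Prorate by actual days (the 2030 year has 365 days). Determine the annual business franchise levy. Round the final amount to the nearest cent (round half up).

1 Jan – 24 Mar 2030: 83 days at 1.25% → €5,034,000 × 1.25% × 83/365 = €14,308.9726
25 Mar – 27 Jul 2030: 125 days at 0.95% → €5,034,000 × 0.95% × 125/365 = €16,377.7397
28 Jul – 31 Dec 2030: 157 days at 0.4% → €5,034,000 × 0.4% × 157/365 = €8,661.2384
Total = €39,347.9507

€39,347.95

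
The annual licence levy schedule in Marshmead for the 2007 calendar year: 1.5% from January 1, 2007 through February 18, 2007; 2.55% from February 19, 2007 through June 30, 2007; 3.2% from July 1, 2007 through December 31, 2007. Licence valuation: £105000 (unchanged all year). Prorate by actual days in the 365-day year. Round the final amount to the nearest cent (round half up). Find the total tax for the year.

£2873.55

January 1 – February 18, 2007: 49 days at 1.5% → £105000 × 1.5% × 49/365 = £211.4384
February 19 – June 30, 2007: 132 days at 2.55% → £105000 × 2.55% × 132/365 = £968.3014
July 1 – December 31, 2007: 184 days at 3.2% → £105000 × 3.2% × 184/365 = £1693.8082
Total = £2873.5479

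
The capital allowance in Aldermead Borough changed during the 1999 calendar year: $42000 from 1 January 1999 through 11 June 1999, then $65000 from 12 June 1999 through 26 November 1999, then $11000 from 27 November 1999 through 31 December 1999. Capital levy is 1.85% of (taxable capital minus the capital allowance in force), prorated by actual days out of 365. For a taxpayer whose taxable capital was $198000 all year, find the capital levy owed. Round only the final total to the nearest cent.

1 January – 11 June 1999: 162 days, exemption $42000 → ($198000 − $42000) × 1.85% × 162/365 = $1280.9096
12 June – 26 November 1999: 168 days, exemption $65000 → ($198000 − $65000) × 1.85% × 168/365 = $1132.5041
27 November – 31 December 1999: 35 days, exemption $11000 → ($198000 − $11000) × 1.85% × 35/365 = $331.7329
Total = $2745.1466

$2745.15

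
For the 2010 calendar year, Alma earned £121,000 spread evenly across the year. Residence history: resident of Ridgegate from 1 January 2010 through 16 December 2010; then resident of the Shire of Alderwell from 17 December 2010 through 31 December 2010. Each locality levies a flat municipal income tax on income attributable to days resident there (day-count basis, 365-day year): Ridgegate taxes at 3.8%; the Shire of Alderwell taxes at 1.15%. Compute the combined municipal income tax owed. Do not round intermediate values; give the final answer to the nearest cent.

£4,466.23

Ridgegate, 1 January – 16 December 2010: 350 days → £121,000 × 3.8% × 350/365 = £4,409.0411
The Shire of Alderwell, 17 December – 31 December 2010: 15 days → £121,000 × 1.15% × 15/365 = £57.1849
Total = £4,466.2260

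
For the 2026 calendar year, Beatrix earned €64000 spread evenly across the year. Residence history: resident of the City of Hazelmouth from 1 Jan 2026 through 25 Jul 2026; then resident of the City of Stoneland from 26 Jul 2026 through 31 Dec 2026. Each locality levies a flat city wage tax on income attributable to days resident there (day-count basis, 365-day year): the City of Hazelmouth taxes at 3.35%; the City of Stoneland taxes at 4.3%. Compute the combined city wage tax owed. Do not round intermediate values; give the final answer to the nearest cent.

€2408.85

The City of Hazelmouth, 1 Jan – 25 Jul 2026: 206 days → €64000 × 3.35% × 206/365 = €1210.0384
The City of Stoneland, 26 Jul – 31 Dec 2026: 159 days → €64000 × 4.3% × 159/365 = €1198.8164
Total = €2408.8548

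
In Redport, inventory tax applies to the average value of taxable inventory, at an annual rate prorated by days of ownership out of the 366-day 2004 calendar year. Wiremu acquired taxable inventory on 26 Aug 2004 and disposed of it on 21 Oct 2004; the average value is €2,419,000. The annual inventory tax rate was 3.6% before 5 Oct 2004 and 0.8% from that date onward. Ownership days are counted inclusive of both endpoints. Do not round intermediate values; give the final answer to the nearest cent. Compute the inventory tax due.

26 Aug – 4 Oct 2004: 40 days at 3.6% → €2,419,000 × 3.6% × 40/366 = €9,517.3770
5 Oct – 21 Oct 2004: 17 days at 0.8% → €2,419,000 × 0.8% × 17/366 = €898.8634
Total = €10,416.2404

€10,416.24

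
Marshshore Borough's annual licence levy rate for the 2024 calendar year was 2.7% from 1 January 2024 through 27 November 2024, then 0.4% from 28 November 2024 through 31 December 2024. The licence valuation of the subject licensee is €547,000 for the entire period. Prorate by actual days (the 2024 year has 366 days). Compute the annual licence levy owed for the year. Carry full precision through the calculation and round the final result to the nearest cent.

€13,600.27

1 January – 27 November 2024: 332 days at 2.7% → €547,000 × 2.7% × 332/366 = €13,397.0164
28 November – 31 December 2024: 34 days at 0.4% → €547,000 × 0.4% × 34/366 = €203.2568
Total = €13,600.2732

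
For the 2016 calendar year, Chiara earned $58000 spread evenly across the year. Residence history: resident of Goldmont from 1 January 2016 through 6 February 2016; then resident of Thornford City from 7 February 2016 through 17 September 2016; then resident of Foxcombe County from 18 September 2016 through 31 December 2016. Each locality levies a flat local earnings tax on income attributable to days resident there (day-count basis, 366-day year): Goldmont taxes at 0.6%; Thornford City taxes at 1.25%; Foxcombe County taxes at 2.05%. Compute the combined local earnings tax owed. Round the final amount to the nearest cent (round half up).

Goldmont, 1 January – 6 February 2016: 37 days → $58000 × 0.6% × 37/366 = $35.1803
Thornford City, 7 February – 17 September 2016: 224 days → $58000 × 1.25% × 224/366 = $443.7158
Foxcombe County, 18 September – 31 December 2016: 105 days → $58000 × 2.05% × 105/366 = $341.1066
Total = $820.0027

$820.00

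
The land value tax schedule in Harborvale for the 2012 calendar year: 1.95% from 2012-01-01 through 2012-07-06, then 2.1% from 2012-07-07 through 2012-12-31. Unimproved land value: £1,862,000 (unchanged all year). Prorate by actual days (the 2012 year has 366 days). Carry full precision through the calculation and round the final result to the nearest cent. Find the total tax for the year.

£37,667.34

2012-01-01 to 2012-07-06: 188 days at 1.95% → £1,862,000 × 1.95% × 188/366 = £18,650.5246
2012-07-07 to 2012-12-31: 178 days at 2.1% → £1,862,000 × 2.1% × 178/366 = £19,016.8197
Total = £37,667.3443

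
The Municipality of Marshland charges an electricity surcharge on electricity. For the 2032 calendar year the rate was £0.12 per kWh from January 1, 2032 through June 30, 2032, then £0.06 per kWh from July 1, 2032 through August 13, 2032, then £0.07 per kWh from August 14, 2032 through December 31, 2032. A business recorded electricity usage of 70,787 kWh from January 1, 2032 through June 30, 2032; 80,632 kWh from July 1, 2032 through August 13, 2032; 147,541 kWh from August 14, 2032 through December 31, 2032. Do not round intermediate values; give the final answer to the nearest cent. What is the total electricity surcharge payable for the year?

January 1 – June 30, 2032: 70,787 kWh at £0.12/kWh → £8494.44
July 1 – August 13, 2032: 80,632 kWh at £0.06/kWh → £4837.92
August 14 – December 31, 2032: 147,541 kWh at £0.07/kWh → £10327.87

£23660.23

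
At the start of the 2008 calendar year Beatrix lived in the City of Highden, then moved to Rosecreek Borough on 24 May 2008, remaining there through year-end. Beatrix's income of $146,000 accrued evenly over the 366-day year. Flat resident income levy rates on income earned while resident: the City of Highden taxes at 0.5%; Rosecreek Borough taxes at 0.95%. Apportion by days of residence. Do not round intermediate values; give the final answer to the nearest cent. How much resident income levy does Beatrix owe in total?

The City of Highden, 1 January – 23 May 2008: 144 days → $146,000 × 0.5% × 144/366 = $287.2131
Rosecreek Borough, 24 May – 31 December 2008: 222 days → $146,000 × 0.95% × 222/366 = $841.2951
Total = $1,128.5082

$1,128.51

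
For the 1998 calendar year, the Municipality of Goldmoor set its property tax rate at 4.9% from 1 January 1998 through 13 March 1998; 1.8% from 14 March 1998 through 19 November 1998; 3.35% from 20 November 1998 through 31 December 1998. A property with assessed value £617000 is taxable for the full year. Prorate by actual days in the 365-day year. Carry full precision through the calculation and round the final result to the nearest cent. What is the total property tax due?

1 January – 13 March 1998: 72 days at 4.9% → £617000 × 4.9% × 72/365 = £5963.7699
14 March – 19 November 1998: 251 days at 1.8% → £617000 × 1.8% × 251/365 = £7637.2767
20 November – 31 December 1998: 42 days at 3.35% → £617000 × 3.35% × 42/365 = £2378.4082
Total = £15979.4548

£15979.45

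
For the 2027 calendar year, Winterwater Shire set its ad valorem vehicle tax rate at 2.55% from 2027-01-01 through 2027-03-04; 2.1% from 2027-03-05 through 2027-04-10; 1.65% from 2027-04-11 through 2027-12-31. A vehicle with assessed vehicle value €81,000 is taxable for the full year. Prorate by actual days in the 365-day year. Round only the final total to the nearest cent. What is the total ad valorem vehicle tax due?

2027-01-01 to 2027-03-04: 63 days at 2.55% → €81,000 × 2.55% × 63/365 = €356.5110
2027-03-05 to 2027-04-10: 37 days at 2.1% → €81,000 × 2.1% × 37/365 = €172.4301
2027-04-11 to 2027-12-31: 265 days at 1.65% → €81,000 × 1.65% × 265/365 = €970.3356
Total = €1,499.2767

€1,499.28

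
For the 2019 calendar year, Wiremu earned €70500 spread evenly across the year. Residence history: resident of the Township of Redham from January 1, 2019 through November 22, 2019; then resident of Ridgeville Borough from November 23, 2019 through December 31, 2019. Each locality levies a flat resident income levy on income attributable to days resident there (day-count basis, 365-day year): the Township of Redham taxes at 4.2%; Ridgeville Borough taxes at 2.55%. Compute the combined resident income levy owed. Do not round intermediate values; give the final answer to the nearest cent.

The Township of Redham, January 1 – November 22, 2019: 326 days → €70500 × 4.2% × 326/365 = €2644.6192
Ridgeville Borough, November 23 – December 31, 2019: 39 days → €70500 × 2.55% × 39/365 = €192.0884
Total = €2836.7075

€2836.71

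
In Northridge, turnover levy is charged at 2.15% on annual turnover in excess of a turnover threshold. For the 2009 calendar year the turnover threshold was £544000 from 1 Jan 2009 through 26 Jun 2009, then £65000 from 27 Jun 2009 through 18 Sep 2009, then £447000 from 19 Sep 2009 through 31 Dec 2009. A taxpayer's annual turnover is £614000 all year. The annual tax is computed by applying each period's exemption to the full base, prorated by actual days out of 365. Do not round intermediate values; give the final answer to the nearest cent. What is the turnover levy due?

1 Jan – 26 Jun 2009: 177 days, exemption £544000 → (£614000 − £544000) × 2.15% × 177/365 = £729.8219
27 Jun – 18 Sep 2009: 84 days, exemption £65000 → (£614000 − £65000) × 2.15% × 84/365 = £2716.4219
19 Sep – 31 Dec 2009: 104 days, exemption £447000 → (£614000 − £447000) × 2.15% × 104/365 = £1023.0466
Total = £4469.2904

£4469.29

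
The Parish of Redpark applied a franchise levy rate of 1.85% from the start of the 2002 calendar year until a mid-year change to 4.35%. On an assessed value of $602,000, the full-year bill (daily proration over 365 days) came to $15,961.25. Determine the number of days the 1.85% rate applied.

248 days

Let d = days at the first rate; then 365 − d days at the second rate.
$602,000 × [1.85%·d + 4.35%·(365−d)] / 365 = $15,961.25
Solving gives d = 248, so the new rate took effect on September 6, 2002.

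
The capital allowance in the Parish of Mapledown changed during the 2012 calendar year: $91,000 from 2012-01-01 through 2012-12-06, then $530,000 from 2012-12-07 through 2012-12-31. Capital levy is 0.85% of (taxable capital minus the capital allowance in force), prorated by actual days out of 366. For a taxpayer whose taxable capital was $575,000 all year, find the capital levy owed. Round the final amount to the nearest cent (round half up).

$3,859.12

2012-01-01 to 2012-12-06: 341 days, exemption $91,000 → ($575,000 − $91,000) × 0.85% × 341/366 = $3,832.9891
2012-12-07 to 2012-12-31: 25 days, exemption $530,000 → ($575,000 − $530,000) × 0.85% × 25/366 = $26.1270
Total = $3,859.1161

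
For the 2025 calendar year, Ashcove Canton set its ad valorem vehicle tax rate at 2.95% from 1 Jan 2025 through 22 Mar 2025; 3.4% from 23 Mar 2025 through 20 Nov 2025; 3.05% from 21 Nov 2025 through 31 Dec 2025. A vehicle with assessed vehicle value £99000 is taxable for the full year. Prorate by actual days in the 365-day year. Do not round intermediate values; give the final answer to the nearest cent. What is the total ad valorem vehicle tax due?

£3228.21

1 Jan – 22 Mar 2025: 81 days at 2.95% → £99000 × 2.95% × 81/365 = £648.1110
23 Mar – 20 Nov 2025: 243 days at 3.4% → £99000 × 3.4% × 243/365 = £2240.9260
21 Nov – 31 Dec 2025: 41 days at 3.05% → £99000 × 3.05% × 41/365 = £339.1767
Total = £3228.2137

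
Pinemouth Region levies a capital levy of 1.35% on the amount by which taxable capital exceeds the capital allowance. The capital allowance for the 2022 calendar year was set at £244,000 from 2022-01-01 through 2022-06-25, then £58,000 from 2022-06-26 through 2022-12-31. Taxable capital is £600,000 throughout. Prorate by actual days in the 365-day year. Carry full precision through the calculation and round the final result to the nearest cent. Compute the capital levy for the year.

2022-01-01 to 2022-06-25: 176 days, exemption £244,000 → (£600,000 − £244,000) × 1.35% × 176/365 = £2,317.4137
2022-06-26 to 2022-12-31: 189 days, exemption £58,000 → (£600,000 − £58,000) × 1.35% × 189/365 = £3,788.8027
Total = £6,106.2164

£6,106.22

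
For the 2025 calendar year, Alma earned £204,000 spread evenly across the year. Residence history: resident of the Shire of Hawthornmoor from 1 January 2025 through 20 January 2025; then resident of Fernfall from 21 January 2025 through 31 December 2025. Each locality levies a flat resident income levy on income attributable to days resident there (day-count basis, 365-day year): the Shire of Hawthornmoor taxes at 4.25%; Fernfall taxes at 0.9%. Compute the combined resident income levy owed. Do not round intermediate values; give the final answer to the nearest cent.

The Shire of Hawthornmoor, 1 January – 20 January 2025: 20 days → £204,000 × 4.25% × 20/365 = £475.0685
Fernfall, 21 January – 31 December 2025: 345 days → £204,000 × 0.9% × 345/365 = £1,735.3973
Total = £2,210.4658

£2,210.47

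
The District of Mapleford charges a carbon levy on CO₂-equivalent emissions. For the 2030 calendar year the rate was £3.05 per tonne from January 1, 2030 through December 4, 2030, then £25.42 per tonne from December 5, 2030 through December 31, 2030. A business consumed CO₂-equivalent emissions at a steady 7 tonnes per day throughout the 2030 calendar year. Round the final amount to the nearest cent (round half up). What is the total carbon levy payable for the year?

January 1 – December 4, 2030: 338 days × 7 tonnes/day = 2,366 tonnes at £3.05/tonne → £7,216.30
December 5 – December 31, 2030: 27 days × 7 tonnes/day = 189 tonnes at £25.42/tonne → £4,804.38

£12,020.68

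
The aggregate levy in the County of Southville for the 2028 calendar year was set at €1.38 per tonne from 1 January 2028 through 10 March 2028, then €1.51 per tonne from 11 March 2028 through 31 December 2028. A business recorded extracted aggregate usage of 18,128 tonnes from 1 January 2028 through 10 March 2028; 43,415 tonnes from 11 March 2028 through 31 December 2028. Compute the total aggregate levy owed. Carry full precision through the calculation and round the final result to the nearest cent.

1 January – 10 March 2028: 18,128 tonnes at €1.38/tonne → €25016.64
11 March – 31 December 2028: 43,415 tonnes at €1.51/tonne → €65556.65

€90573.29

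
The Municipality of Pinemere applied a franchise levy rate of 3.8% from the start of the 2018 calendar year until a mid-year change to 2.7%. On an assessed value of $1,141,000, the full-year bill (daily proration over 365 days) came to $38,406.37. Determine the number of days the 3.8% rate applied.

Let d = days at the first rate; then 365 − d days at the second rate.
$1,141,000 × [3.8%·d + 2.7%·(365−d)] / 365 = $38,406.37
Solving gives d = 221, so the new rate took effect on 10 Aug 2018.

221 days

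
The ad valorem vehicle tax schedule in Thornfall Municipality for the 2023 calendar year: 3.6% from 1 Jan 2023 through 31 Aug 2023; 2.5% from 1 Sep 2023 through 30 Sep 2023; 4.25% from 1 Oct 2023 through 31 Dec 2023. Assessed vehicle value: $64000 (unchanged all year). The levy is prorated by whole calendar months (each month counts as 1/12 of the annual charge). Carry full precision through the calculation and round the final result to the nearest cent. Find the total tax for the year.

1 Jan – 31 Aug 2023: 8 months at 3.6% → $64000 × 3.6% × 8/12 = $1536.0000
1 Sep – 30 Sep 2023: 1 month at 2.5% → $64000 × 2.5% × 1/12 = $133.3333
1 Oct – 31 Dec 2023: 3 months at 4.25% → $64000 × 4.25% × 3/12 = $680.0000
Total = $2349.3333

$2349.33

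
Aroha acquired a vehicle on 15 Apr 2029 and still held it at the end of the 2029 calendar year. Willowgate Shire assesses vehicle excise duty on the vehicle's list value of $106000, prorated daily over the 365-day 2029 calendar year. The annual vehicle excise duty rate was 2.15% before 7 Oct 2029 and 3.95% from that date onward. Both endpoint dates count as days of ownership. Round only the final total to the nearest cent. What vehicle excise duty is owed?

15 Apr – 6 Oct 2029: 175 days at 2.15% → $106000 × 2.15% × 175/365 = $1092.6712
7 Oct – 31 Dec 2029: 86 days at 3.95% → $106000 × 3.95% × 86/365 = $986.5260
Total = $2079.1973

$2079.20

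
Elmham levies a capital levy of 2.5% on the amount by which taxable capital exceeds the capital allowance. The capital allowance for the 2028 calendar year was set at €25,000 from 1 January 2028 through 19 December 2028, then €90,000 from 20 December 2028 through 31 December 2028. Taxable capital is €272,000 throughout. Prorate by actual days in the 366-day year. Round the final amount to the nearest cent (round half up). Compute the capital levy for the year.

1 January – 19 December 2028: 354 days, exemption €25,000 → (€272,000 − €25,000) × 2.5% × 354/366 = €5,972.5410
20 December – 31 December 2028: 12 days, exemption €90,000 → (€272,000 − €90,000) × 2.5% × 12/366 = €149.1803
Total = €6,121.7213

€6,121.72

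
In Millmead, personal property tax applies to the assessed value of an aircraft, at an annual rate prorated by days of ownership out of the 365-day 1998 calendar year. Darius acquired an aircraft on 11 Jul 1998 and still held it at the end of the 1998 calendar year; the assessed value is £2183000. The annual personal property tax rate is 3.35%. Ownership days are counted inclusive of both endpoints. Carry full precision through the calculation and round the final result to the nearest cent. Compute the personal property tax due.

Days held (11 Jul – 31 Dec 1998): 174 out of 365
Tax = £2183000 × 3.35% × 174/365 = £34862.2110

£34862.21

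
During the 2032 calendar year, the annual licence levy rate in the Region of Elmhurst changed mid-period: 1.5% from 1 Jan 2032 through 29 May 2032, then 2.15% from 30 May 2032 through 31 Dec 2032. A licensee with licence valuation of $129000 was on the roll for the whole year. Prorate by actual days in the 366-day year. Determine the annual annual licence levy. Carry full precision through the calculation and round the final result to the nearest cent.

1 Jan – 29 May 2032: 150 days at 1.5% → $129000 × 1.5% × 150/366 = $793.0328
30 May – 31 Dec 2032: 216 days at 2.15% → $129000 × 2.15% × 216/366 = $1636.8197
Total = $2429.8525

$2429.85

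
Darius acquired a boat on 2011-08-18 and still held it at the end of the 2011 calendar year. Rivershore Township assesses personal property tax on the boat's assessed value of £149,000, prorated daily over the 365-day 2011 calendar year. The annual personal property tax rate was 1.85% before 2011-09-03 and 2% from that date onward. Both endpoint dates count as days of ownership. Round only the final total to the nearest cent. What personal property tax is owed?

£1,100.56

2011-08-18 to 2011-09-02: 16 days at 1.85% → £149,000 × 1.85% × 16/365 = £120.8329
2011-09-03 to 2011-12-31: 120 days at 2% → £149,000 × 2% × 120/365 = £979.7260
Total = £1,100.5589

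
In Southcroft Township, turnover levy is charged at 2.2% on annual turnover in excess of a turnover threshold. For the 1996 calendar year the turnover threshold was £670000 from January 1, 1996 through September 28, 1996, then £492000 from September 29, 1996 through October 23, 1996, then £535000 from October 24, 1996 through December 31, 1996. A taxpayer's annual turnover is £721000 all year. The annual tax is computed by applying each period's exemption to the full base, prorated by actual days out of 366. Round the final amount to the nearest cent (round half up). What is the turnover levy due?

January 1 – September 28, 1996: 272 days, exemption £670000 → (£721000 − £670000) × 2.2% × 272/366 = £833.8361
September 29 – October 23, 1996: 25 days, exemption £492000 → (£721000 − £492000) × 2.2% × 25/366 = £344.1257
October 24 – December 31, 1996: 69 days, exemption £535000 → (£721000 − £535000) × 2.2% × 69/366 = £771.4426
Total = £1949.4044

£1949.40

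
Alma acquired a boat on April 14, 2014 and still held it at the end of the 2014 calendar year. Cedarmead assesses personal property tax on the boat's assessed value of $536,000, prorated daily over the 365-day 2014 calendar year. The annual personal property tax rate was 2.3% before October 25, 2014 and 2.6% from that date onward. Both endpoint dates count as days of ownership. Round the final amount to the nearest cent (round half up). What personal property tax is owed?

$9,148.71

April 14 – October 24, 2014: 194 days at 2.3% → $536,000 × 2.3% × 194/365 = $6,552.4164
October 25 – December 31, 2014: 68 days at 2.6% → $536,000 × 2.6% × 68/365 = $2,596.2959
Total = $9,148.7123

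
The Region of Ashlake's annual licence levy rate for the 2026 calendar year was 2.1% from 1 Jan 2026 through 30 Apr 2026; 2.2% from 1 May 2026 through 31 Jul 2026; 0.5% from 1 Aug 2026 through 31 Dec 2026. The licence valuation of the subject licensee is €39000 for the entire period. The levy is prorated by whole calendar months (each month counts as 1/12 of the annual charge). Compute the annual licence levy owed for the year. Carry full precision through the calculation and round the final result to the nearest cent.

1 Jan – 30 Apr 2026: 4 months at 2.1% → €39000 × 2.1% × 4/12 = €273.0000
1 May – 31 Jul 2026: 3 months at 2.2% → €39000 × 2.2% × 3/12 = €214.5000
1 Aug – 31 Dec 2026: 5 months at 0.5% → €39000 × 0.5% × 5/12 = €81.2500
Total = €568.7500

€568.75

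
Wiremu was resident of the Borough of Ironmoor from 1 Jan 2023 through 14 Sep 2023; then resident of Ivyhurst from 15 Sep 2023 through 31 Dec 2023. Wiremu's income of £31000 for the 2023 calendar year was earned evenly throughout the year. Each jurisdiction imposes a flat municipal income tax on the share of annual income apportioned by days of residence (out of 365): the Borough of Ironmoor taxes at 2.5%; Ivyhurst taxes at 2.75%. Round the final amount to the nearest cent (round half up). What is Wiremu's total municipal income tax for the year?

£797.93

The Borough of Ironmoor, 1 Jan – 14 Sep 2023: 257 days → £31000 × 2.5% × 257/365 = £545.6849
Ivyhurst, 15 Sep – 31 Dec 2023: 108 days → £31000 × 2.75% × 108/365 = £252.2466
Total = £797.9315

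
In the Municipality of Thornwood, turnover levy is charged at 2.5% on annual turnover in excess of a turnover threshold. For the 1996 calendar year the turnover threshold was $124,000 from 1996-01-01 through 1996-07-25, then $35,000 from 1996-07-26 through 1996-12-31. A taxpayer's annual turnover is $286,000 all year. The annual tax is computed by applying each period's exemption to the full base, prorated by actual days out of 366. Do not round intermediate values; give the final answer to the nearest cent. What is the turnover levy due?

1996-01-01 to 1996-07-25: 207 days, exemption $124,000 → ($286,000 − $124,000) × 2.5% × 207/366 = $2,290.5738
1996-07-26 to 1996-12-31: 159 days, exemption $35,000 → ($286,000 − $35,000) × 2.5% × 159/366 = $2,726.0246
Total = $5,016.5984

$5,016.60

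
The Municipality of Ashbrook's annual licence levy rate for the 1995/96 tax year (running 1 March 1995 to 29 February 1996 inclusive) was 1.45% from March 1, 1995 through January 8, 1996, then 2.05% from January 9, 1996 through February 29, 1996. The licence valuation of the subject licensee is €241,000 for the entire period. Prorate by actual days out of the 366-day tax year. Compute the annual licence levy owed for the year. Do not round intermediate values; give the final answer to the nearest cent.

€3,699.94

March 1, 1995 – January 8, 1996: 314 days at 1.45% → €241,000 × 1.45% × 314/366 = €2,998.0137
January 9 – February 29, 1996: 52 days at 2.05% → €241,000 × 2.05% × 52/366 = €701.9290
Total = €3,699.9426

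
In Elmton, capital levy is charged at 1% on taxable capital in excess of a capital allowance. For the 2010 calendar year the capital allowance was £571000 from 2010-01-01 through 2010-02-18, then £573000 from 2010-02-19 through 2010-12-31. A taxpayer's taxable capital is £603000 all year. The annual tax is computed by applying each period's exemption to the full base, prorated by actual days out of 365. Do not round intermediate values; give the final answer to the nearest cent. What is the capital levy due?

2010-01-01 to 2010-02-18: 49 days, exemption £571000 → (£603000 − £571000) × 1% × 49/365 = £42.9589
2010-02-19 to 2010-12-31: 316 days, exemption £573000 → (£603000 − £573000) × 1% × 316/365 = £259.7260
Total = £302.6849

£302.68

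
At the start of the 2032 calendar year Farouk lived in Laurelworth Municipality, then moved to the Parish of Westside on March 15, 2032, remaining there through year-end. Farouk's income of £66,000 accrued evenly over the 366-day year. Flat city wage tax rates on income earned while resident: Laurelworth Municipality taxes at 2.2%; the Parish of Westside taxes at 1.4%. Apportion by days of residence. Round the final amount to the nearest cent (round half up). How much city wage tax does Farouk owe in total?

£1,030.75

Laurelworth Municipality, January 1 – March 14, 2032: 74 days → £66,000 × 2.2% × 74/366 = £293.5738
The Parish of Westside, March 15 – December 31, 2032: 292 days → £66,000 × 1.4% × 292/366 = £737.1803
Total = £1,030.7541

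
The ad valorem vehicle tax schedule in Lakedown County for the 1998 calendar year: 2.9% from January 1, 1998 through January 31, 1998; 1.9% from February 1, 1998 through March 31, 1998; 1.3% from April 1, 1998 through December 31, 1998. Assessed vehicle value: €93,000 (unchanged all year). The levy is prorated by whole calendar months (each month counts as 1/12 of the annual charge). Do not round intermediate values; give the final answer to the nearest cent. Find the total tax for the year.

€1,426.00

January 1 – January 31, 1998: 1 month at 2.9% → €93,000 × 2.9% × 1/12 = €224.7500
February 1 – March 31, 1998: 2 months at 1.9% → €93,000 × 1.9% × 2/12 = €294.5000
April 1 – December 31, 1998: 9 months at 1.3% → €93,000 × 1.3% × 9/12 = €906.7500
Total = €1,426.0000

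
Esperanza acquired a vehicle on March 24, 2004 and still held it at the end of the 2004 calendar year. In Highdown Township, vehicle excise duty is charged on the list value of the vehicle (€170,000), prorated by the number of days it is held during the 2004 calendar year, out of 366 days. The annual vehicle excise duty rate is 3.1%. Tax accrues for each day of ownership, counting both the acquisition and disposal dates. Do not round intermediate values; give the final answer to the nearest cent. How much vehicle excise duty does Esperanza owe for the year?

€4,074.89

Days held (March 24 – December 31, 2004): 283 out of 366
Tax = €170,000 × 3.1% × 283/366 = €4,074.8907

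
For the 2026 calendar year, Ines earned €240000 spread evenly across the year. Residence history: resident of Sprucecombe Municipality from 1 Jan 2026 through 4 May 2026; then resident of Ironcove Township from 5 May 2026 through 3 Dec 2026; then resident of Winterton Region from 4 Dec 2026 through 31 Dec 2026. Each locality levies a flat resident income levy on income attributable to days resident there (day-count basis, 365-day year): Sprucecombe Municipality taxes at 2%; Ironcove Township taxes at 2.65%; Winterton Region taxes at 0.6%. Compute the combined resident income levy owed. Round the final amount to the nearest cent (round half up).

€5452.60

Sprucecombe Municipality, 1 Jan – 4 May 2026: 124 days → €240000 × 2% × 124/365 = €1630.6849
Ironcove Township, 5 May – 3 Dec 2026: 213 days → €240000 × 2.65% × 213/365 = €3711.4521
Winterton Region, 4 Dec – 31 Dec 2026: 28 days → €240000 × 0.6% × 28/365 = €110.4658
Total = €5452.6027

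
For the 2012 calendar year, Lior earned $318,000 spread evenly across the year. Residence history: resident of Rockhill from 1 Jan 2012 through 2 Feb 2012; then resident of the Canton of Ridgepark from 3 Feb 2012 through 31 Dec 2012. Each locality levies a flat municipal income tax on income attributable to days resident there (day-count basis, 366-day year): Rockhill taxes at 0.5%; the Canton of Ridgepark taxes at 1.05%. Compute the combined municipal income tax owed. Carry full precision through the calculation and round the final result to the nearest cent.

$3,181.30

Rockhill, 1 Jan – 2 Feb 2012: 33 days → $318,000 × 0.5% × 33/366 = $143.3607
The Canton of Ridgepark, 3 Feb – 31 Dec 2012: 333 days → $318,000 × 1.05% × 333/366 = $3,037.9426
Total = $3,181.3033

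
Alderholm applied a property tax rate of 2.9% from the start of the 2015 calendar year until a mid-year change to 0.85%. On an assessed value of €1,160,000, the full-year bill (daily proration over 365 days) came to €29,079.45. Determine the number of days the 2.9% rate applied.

Let d = days at the first rate; then 365 − d days at the second rate.
€1,160,000 × [2.9%·d + 0.85%·(365−d)] / 365 = €29,079.45
Solving gives d = 295, so the new rate took effect on 23 October 2015.

295 days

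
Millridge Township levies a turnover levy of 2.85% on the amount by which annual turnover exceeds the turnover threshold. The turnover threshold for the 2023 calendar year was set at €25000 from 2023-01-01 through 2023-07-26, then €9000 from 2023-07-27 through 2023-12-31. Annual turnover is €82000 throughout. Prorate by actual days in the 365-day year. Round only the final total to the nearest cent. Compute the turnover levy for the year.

€1821.89

2023-01-01 to 2023-07-26: 207 days, exemption €25000 → (€82000 − €25000) × 2.85% × 207/365 = €921.2918
2023-07-27 to 2023-12-31: 158 days, exemption €9000 → (€82000 − €9000) × 2.85% × 158/365 = €900.6000
Total = €1821.8918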